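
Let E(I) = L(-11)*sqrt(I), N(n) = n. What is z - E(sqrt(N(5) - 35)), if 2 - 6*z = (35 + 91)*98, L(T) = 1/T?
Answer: -6173/3 + 30**(1/4)*sqrt(I)/11 ≈ -2057.5 + 0.15044*I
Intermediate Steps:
z = -6173/3 (z = 1/3 - (35 + 91)*98/6 = 1/3 - 21*98 = 1/3 - 1/6*12348 = 1/3 - 2058 = -6173/3 ≈ -2057.7)
E(I) = -sqrt(I)/11 (E(I) = sqrt(I)/(-11) = -sqrt(I)/11)
z - E(sqrt(N(5) - 35)) = -6173/3 - (-1)*sqrt(sqrt(5 - 35))/11 = -6173/3 - (-1)*sqrt(sqrt(-30))/11 = -6173/3 - (-1)*sqrt(I*sqrt(30))/11 = -6173/3 - (-1)*30**(1/4)*sqrt(I)/11 = -6173/3 + 30**(1/4)*sqrt(I)/11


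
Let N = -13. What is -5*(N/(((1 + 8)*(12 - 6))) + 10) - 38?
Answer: -4687/54 ≈ -86.796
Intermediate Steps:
-5*(N/(((1 + 8)*(12 - 6))) + 10) - 38 = -5*(-13*1/((1 + 8)*(12 - 6)) + 10) - 38 = -5*(-13/(9*6) + 10) - 38 = -5*(-13/54 + 10) - 38 = -5*527/54 - 38 = -2635/54 - 38 = -4687/54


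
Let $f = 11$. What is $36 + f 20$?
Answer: $256$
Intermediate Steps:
$36 + f 20 = 36 + 11 \cdot 20 = 36 + 220 = 256$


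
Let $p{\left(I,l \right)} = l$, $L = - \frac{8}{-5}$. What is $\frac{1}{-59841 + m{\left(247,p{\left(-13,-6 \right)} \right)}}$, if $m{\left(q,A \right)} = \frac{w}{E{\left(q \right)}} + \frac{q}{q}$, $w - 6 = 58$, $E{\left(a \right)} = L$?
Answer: $- \frac{1}{59800} \approx -1.6722 \cdot 10^{-5}$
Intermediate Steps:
$L = \frac{8}{5}$ ($L = \left(-8\right) \left(- \frac{1}{5}\right) = \frac{8}{5} \approx 1.6$)
$E{\left(a \right)} = \frac{8}{5}$
$w = 64$ ($w = 6 + 58 = 64$)
$m{\left(q,A \right)} = 41$ ($m{\left(q,A \right)} = \frac{64}{\frac{8}{5}} + \frac{q}{q} = 64 \cdot \frac{5}{8} + 1 = 40 + 1 = 41$)
$\frac{1}{-59841 + m{\left(247,p{\left(-13,-6 \right)} \right)}} = \frac{1}{-59841 + 41} = \frac{1}{-59800} = - \frac{1}{59800}$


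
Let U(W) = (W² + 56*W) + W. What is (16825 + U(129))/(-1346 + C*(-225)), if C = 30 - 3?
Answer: -40819/7421 ≈ -5.5005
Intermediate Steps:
C = 27
U(W) = W² + 57*W
(16825 + U(129))/(-1346 + C*(-225)) = (16825 + 129*(57 + 129))/(-1346 + 27*(-225)) = (16825 + 129*186)/(-1346 - 6075) = (16825 + 23994)/(-7421) = 40819*(-1/7421) = -40819/7421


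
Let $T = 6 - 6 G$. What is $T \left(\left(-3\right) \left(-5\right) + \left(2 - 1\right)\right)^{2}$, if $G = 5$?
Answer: $-6144$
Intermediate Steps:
$T = -24$ ($T = 6 - 30 = -24$)
$T \left(\left(-3\right) \left(-5\right) + \left(2 - 1\right)\right)^{2} = - 24 \left(\left(-3\right) \left(-5\right) + \left(2 - 1\right)\right)^{2} = - 24 \left(15 + 1\right)^{2} = - 24 \cdot 16^{2} = \left(-24\right) 256 = -6144$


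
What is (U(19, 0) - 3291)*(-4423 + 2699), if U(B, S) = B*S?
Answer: 5673684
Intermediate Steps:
(U(19, 0) - 3291)*(-4423 + 2699) = (19*0 - 3291)*(-4423 + 2699) = (0 - 3291)*(-1724) = -3291*(-1724) = 5673684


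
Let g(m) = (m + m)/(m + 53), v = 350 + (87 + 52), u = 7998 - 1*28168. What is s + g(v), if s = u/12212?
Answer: 252799/1654726 ≈ 0.15277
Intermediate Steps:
u = -20170 (u = 7998 - 28168 = -20170)
s = -10085/6106 (s = -20170/12212 = -20170*1/12212 = -10085/6106 ≈ -1.6517)
v = 489 (v = 350 + 139 = 489)
g(m) = 2*m/(53 + m) (g(m) = (2*m)/(53 + m) = 2*m/(53 + m))
s + g(v) = -10085/6106 + 2*489/(53 + 489) = -10085/6106 + 2*489/542 = -10085/6106 + 2*489*(1/542) = -10085/6106 + 489/271 = 252799/1654726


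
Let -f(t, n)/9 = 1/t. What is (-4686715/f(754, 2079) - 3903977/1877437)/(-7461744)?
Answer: -6634455125553277/126080588431152 ≈ -52.621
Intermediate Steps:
f(t, n) = -9/t
(-4686715/f(754, 2079) - 3903977/1877437)/(-7461744) = (-4686715/((-9/754)) - 3903977/1877437)/(-7461744) = (-4686715/((-9*1/754)) - 3903977*1/1877437)*(-1/7461744) = (-4686715/(-9/754) - 3903977/1877437)*(-1/7461744) = (-4686715*(-754/9) - 3903977/1877437)*(-1/7461744) = (3533783110/9 - 3903977/1877437)*(-1/7461744) = (6634455125553277/16896933)*(-1/7461744) = -6634455125553277/126080588431152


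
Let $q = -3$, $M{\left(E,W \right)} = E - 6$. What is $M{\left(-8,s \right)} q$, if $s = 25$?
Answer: $42$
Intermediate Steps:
$M{\left(E,W \right)} = -6 + E$
$M{\left(-8,s \right)} q = \left(-6 - 8\right) \left(-3\right) = \left(-14\right) \left(-3\right) = 42$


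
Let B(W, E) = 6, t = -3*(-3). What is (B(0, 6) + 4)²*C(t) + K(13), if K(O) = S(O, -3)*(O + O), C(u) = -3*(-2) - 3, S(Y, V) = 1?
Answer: 326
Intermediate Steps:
t = 9
C(u) = 3 (C(u) = 6 - 3 = 3)
K(O) = 2*O (K(O) = 1*(O + O) = 1*(2*O) = 2*O)
(B(0, 6) + 4)²*C(t) + K(13) = (6 + 4)²*3 + 2*13 = 10²*3 + 26 = 100*3 + 26 = 300 + 26 = 326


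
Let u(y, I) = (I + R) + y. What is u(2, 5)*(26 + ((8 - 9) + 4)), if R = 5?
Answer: 348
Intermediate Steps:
u(y, I) = 5 + I + y (u(y, I) = (I + 5) + y = (5 + I) + y = 5 + I + y)
u(2, 5)*(26 + ((8 - 9) + 4)) = (5 + 5 + 2)*(26 + ((8 - 9) + 4)) = 12*(26 + (-1 + 4)) = 12*(26 + 3) = 12*29 = 348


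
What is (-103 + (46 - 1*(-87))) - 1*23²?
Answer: -499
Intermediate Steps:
(-103 + (46 - 1*(-87))) - 1*23² = (-103 + (46 + 87)) - 1*529 = (-103 + 133) - 529 = 30 - 529 = -499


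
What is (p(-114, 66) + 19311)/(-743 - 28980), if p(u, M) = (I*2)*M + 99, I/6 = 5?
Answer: -23370/29723 ≈ -0.78626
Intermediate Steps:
I = 30 (I = 6*5 = 30)
p(u, M) = 99 + 60*M (p(u, M) = (30*2)*M + 99 = 60*M + 99 = 99 + 60*M)
(p(-114, 66) + 19311)/(-743 - 28980) = ((99 + 60*66) + 19311)/(-743 - 28980) = ((99 + 3960) + 19311)/(-29723) = (4059 + 19311)*(-1/29723) = 23370*(-1/29723) = -23370/29723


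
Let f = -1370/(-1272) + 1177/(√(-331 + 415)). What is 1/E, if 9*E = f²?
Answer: 1190066522290598736/2180272236097302017449 - 4355697152157120*√21/2180272236097302017449 ≈ 0.00053668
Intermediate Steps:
f = 685/636 + 1177*√21/42 (f = -1370*(-1/1272) + 1177/(√84) = 685/636 + 1177/((2*√21)) = 685/636 + 1177*(√21/42) = 685/636 + 1177*√21/42 ≈ 129.50)
E = (685/636 + 1177*√21/42)²/9 ≈ 1863.3
1/E = 1/(46699954507/25483248 + 806245*√21/120204)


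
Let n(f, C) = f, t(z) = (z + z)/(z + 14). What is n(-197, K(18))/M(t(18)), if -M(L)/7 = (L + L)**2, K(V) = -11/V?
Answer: 3152/567 ≈ 5.5591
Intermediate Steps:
t(z) = 2*z/(14 + z) (t(z) = (2*z)/(14 + z) = 2*z/(14 + z))
M(L) = -28*L**2 (M(L) = -7*(L + L)**2 = -7*4*L**2 = -28*L**2)
n(-197, K(18))/M(t(18)) = -197*(-(14 + 18)**2/36288) = -197/((-28*(2*18/32)**2)) = -197/((-28*(2*18*(1/32))**2)) = -197/((-28*(9/8)**2)) = -197/((-28*81/64)) = -197/(-567/16) = -197*(-16/567) = 3152/567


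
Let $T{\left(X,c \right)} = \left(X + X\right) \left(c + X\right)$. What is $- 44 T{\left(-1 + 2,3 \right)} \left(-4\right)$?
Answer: $1408$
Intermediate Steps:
$T{\left(X,c \right)} = 2 X \left(X + c\right)$
$- 44 T{\left(-1 + 2,3 \right)} \left(-4\right) = - 44 \cdot 2 \left(-1 + 2\right) \left(\left(-1 + 2\right) + 3\right) \left(-4\right) = - 44 \cdot 2 \cdot 1 \left(1 + 3\right) \left(-4\right) = - 44 \cdot 2 \cdot 1 \cdot 4 \left(-4\right) = \left(-44\right) 8 \left(-4\right) = \left(-352\right) \left(-4\right) = 1408$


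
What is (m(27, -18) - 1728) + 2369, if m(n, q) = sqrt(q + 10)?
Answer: 641 + 2*I*sqrt(2) ≈ 641.0 + 2.8284*I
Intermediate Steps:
m(n, q) = sqrt(10 + q)
(m(27, -18) - 1728) + 2369 = (sqrt(10 - 18) - 1728) + 2369 = (sqrt(-8) - 1728) + 2369 = (2*I*sqrt(2) - 1728) + 2369 = (-1728 + 2*I*sqrt(2)) + 2369 = 641 + 2*I*sqrt(2)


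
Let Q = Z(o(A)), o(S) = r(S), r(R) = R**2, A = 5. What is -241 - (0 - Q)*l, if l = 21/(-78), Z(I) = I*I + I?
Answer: -416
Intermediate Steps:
o(S) = S**2
Z(I) = I + I**2 (Z(I) = I**2 + I = I + I**2)
Q = 650 (Q = 5**2*(1 + 5**2) = 25*(1 + 25) = 25*26 = 650)
l = -7/26 (l = 21*(-1/78) = -7/26 ≈ -0.26923)
-241 - (0 - Q)*l = -241 - (0 - 1*650)*(-7)/26 = -241 - (0 - 650)*(-7)/26 = -241 - (-650)*(-7)/26 = -241 - 1*175 = -241 - 175 = -416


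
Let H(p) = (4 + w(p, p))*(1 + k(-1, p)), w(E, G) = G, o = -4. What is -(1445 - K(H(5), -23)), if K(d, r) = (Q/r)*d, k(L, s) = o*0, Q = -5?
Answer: -33190/23 ≈ -1443.0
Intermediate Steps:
k(L, s) = 0 (k(L, s) = -4*0 = 0)
H(p) = 4 + p (H(p) = (4 + p)*(1 + 0) = (4 + p)*1 = 4 + p)
K(d, r) = -5*d/r (K(d, r) = (-5/r)*d = -5*d/r)
-(1445 - K(H(5), -23)) = -(1445 - (-5)*(4 + 5)/(-23)) = -(1445 - (-5)*9*(-1)/23) = -(1445 - 1*45/23) = -(1445 - 45/23) = -1*33190/23 = -33190/23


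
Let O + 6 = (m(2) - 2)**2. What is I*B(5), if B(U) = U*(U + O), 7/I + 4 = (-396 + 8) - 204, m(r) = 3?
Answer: 0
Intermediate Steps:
I = -7/596 (I = 7/(-4 + ((-396 + 8) - 204)) = 7/(-4 + (-388 - 204)) = 7/(-4 - 592) = 7/(-596) = 7*(-1/596) = -7/596 ≈ -0.011745)
O = -5 (O = -6 + (3 - 2)**2 = -6 + 1**2 = -6 + 1 = -5)
B(U) = U*(-5 + U) (B(U) = U*(U - 5) = U*(-5 + U))
I*B(5) = -35*(-5 + 5)/596 = -35*0/596 = -7/596*0 = 0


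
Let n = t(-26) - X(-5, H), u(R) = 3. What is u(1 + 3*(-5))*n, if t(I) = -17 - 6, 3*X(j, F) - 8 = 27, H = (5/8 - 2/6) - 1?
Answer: -104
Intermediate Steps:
H = -17/24 (H = (5*(⅛) - 2*⅙) - 1 = (5/8 - ⅓) - 1 = 7/24 - 1 = -17/24 ≈ -0.70833)
X(j, F) = 35/3 (X(j, F) = 8/3 + (⅓)*27 = 8/3 + 9 = 35/3)
t(I) = -23
n = -104/3 (n = -23 - 1*35/3 = -23 - 35/3 = -104/3 ≈ -34.667)
u(1 + 3*(-5))*n = 3*(-104/3) = -104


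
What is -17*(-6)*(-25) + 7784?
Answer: 5234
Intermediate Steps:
-17*(-6)*(-25) + 7784 = 102*(-25) + 7784 = -2550 + 7784 = 5234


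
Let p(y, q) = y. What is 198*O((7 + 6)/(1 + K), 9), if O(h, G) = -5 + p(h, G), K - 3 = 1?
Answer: -2376/5 ≈ -475.20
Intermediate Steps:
K = 4 (K = 3 + 1 = 4)
O(h, G) = -5 + h
198*O((7 + 6)/(1 + K), 9) = 198*(-5 + (7 + 6)/(1 + 4)) = 198*(-5 + 13/5) = 198*(-12/5) = -2376/5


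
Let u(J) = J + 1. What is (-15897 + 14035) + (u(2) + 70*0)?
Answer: -1859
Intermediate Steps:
u(J) = 1 + J
(-15897 + 14035) + (u(2) + 70*0) = (-15897 + 14035) + ((1 + 2) + 70*0) = -1862 + (3 + 0) = -1862 + 3 = -1859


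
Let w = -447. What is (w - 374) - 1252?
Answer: -2073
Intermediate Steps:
(w - 374) - 1252 = (-447 - 374) - 1252 = -821 - 1252 = -2073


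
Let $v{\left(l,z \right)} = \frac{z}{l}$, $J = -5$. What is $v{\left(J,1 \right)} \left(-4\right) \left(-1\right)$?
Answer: $- \frac{4}{5} \approx -0.8$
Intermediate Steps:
$v{\left(J,1 \right)} \left(-4\right) \left(-1\right) = 1 \frac{1}{-5} \left(-4\right) \left(-1\right) = 1 \left(- \frac{1}{5}\right) \left(-4\right) \left(-1\right) = \left(- \frac{1}{5}\right) \left(-4\right) \left(-1\right) = \frac{4}{5} \left(-1\right) = - \frac{4}{5}$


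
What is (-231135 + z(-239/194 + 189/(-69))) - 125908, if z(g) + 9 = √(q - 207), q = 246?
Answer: -357052 + √39 ≈ -3.5705e+5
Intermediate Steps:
z(g) = -9 + √39 (z(g) = -9 + √(246 - 207) = -9 + √39)
(-231135 + z(-239/194 + 189/(-69))) - 125908 = (-231135 + (-9 + √39)) - 125908 = (-231144 + √39) - 125908 = -357052 + √39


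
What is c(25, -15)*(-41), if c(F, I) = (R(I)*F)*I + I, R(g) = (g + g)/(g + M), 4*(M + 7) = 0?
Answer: 237390/11 ≈ 21581.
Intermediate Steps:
M = -7 (M = -7 + (¼)*0 = -7 + 0 = -7)
R(g) = 2*g/(-7 + g) (R(g) = (g + g)/(g - 7) = (2*g)/(-7 + g) = 2*g/(-7 + g))
c(F, I) = I + 2*F*I²/(-7 + I) (c(F, I) = ((2*I/(-7 + I))*F)*I + I = (2*F*I/(-7 + I))*I + I = 2*F*I²/(-7 + I) + I = I + 2*F*I²/(-7 + I))
c(25, -15)*(-41) = -15*(-7 - 15 + 2*25*(-15))/(-7 - 15)*(-41) = -15*(-7 - 15 - 750)/(-22)*(-41) = -15*(-1/22)*(-772)*(-41) = -5790/11*(-41) = 237390/11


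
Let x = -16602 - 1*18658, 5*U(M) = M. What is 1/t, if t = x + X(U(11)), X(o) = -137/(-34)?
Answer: -34/1198703 ≈ -2.8364e-5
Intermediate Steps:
U(M) = M/5
X(o) = 137/34 (X(o) = -137*(-1/34) = 137/34)
x = -35260 (x = -16602 - 18658 = -35260)
t = -1198703/34 (t = -35260 + 137/34 = -1198703/34 ≈ -35256.)
1/t = 1/(-1198703/34) = -34/1198703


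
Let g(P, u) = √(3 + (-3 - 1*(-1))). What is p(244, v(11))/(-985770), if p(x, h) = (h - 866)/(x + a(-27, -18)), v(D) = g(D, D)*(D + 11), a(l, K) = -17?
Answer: 422/111884895 ≈ 3.7717e-6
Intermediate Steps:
g(P, u) = 1 (g(P, u) = √(3 + (-3 + 1)) = √(3 - 2) = √1 = 1)
v(D) = 11 + D (v(D) = 1*(D + 11) = 1*(11 + D) = 11 + D)
p(x, h) = (-866 + h)/(-17 + x) (p(x, h) = (h - 866)/(x - 17) = (-866 + h)/(-17 + x))
p(244, v(11))/(-985770) = ((-866 + (11 + 11))/(-17 + 244))/(-985770) = ((-866 + 22)/227)*(-1/985770) = ((1/227)*(-844))*(-1/985770) = -844/227*(-1/985770) = 422/111884895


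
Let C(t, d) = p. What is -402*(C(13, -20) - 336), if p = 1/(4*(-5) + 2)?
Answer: 405283/3 ≈ 1.3509e+5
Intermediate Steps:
p = -1/18 (p = 1/(-20 + 2) = 1/(-18) = -1/18 ≈ -0.055556)
C(t, d) = -1/18
-402*(C(13, -20) - 336) = -402*(-1/18 - 336) = -402*(-6049/18) = 405283/3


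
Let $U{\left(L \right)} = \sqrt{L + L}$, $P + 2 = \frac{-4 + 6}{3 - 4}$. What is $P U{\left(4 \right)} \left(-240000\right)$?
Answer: $1920000 \sqrt{2} \approx 2.7153 \cdot 10^{6}$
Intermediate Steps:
$P = -4$ ($P = -2 + \frac{-4 + 6}{3 - 4} = -2 + \frac{2}{-1} = -2 + 2 \left(-1\right) = -2 - 2 = -4$)
$U{\left(L \right)} = \sqrt{2} \sqrt{L}$ ($U{\left(L \right)} = \sqrt{2 L} = \sqrt{2} \sqrt{L}$)
$P U{\left(4 \right)} \left(-240000\right) = - 4 \sqrt{2} \sqrt{4} \left(-240000\right) = - 4 \sqrt{2} \cdot 2 \left(-240000\right) = - 4 \cdot 2 \sqrt{2} \left(-240000\right) = - 8 \sqrt{2} \left(-240000\right) = 1920000 \sqrt{2}$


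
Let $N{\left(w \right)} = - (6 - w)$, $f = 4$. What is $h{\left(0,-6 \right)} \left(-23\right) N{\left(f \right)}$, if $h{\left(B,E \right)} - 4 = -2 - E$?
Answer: $368$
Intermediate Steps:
$h{\left(B,E \right)} = 2 - E$ ($h{\left(B,E \right)} = 4 - \left(2 + E\right) = 2 - E$)
$N{\left(w \right)} = -6 + w$
$h{\left(0,-6 \right)} \left(-23\right) N{\left(f \right)} = \left(2 - -6\right) \left(-23\right) \left(-6 + 4\right) = \left(2 + 6\right) \left(-23\right) \left(-2\right) = 8 \left(-23\right) \left(-2\right) = \left(-184\right) \left(-2\right) = 368$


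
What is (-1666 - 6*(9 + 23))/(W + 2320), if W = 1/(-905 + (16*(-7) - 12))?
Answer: -1911882/2387279 ≈ -0.80086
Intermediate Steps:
W = -1/1029 (W = 1/(-905 + (-112 - 12)) = 1/(-905 - 124) = 1/(-1029) = -1/1029 ≈ -0.00097182)
(-1666 - 6*(9 + 23))/(W + 2320) = (-1666 - 6*(9 + 23))/(-1/1029 + 2320) = (-1666 - 6*32)/(2387279/1029) = (-1666 - 192)*(1029/2387279) = -1858*1029/2387279 = -1911882/2387279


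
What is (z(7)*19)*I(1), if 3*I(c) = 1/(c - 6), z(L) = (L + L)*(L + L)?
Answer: -3724/15 ≈ -248.27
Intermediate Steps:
z(L) = 4*L² (z(L) = (2*L)*(2*L) = 4*L²)
I(c) = 1/(3*(-6 + c)) (I(c) = 1/(3*(c - 6)) = 1/(3*(-6 + c)))
(z(7)*19)*I(1) = ((4*7²)*19)*(1/(3*(-6 + 1))) = ((4*49)*19)*((⅓)/(-5)) = (196*19)*((⅓)*(-⅕)) = 3724*(-1/15) = -3724/15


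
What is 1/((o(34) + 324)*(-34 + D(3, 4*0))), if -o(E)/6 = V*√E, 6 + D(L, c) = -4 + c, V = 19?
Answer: 9/411752 + 19*√34/2470512 ≈ 6.6702e-5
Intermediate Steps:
D(L, c) = -10 + c (D(L, c) = -6 + (-4 + c) = -10 + c)
o(E) = -114*√E
1/((o(34) + 324)*(-34 + D(3, 4*0))) = 1/((-114*√34 + 324)*(-34 + (-10 + 4*0))) = 1/((324 - 114*√34)*(-34 + (-10 + 0))) = 1/((324 - 114*√34)*(-34 - 10)) = 1/((324 - 114*√34)*(-44)) = -1/44/(324 - 114*√34) = -1/(44*(324 - 114*√34))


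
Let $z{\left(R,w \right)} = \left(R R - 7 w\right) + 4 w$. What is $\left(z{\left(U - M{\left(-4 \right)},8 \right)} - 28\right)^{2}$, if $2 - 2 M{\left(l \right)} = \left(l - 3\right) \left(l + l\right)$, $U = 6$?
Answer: $1075369$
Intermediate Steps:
$M{\left(l \right)} = 1 - l \left(-3 + l\right)$ ($M{\left(l \right)} = 1 - \frac{\left(l - 3\right) \left(l + l\right)}{2} = 1 - \frac{\left(-3 + l\right) 2 l}{2} = 1 - \frac{2 l \left(-3 + l\right)}{2} = 1 - l \left(-3 + l\right)$)
$z{\left(R,w \right)} = R^{2} - 3 w$ ($z{\left(R,w \right)} = \left(R^{2} - 7 w\right) + 4 w = R^{2} - 3 w$)
$\left(z{\left(U - M{\left(-4 \right)},8 \right)} - 28\right)^{2} = \left(\left(\left(6 - \left(1 - \left(-4\right)^{2} + 3 \left(-4\right)\right)\right)^{2} - 24\right) - 28\right)^{2} = \left(\left(\left(6 - \left(1 - 16 - 12\right)\right)^{2} - 24\right) - 28\right)^{2} = \left(\left(\left(6 - -27\right)^{2} - 24\right) - 28\right)^{2} = \left(\left(\left(6 + 27\right)^{2} - 24\right) - 28\right)^{2} = \left(\left(33^{2} - 24\right) - 28\right)^{2} = \left(\left(1089 - 24\right) - 28\right)^{2} = \left(1065 - 28\right)^{2} = 1037^{2} = 1075369$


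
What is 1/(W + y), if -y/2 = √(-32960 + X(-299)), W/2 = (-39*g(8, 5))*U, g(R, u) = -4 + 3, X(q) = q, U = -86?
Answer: I/(2*(√33259 - 3354*I)) ≈ -0.00014864 + 8.082e-6*I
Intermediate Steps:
g(R, u) = -1
W = -6708 (W = 2*(-39*(-1)*(-86)) = 2*(39*(-86)) = 2*(-3354) = -6708)
y = -2*I*√33259 (y = -2*√(-32960 - 299) = -2*I*√33259 ≈ -364.74*I)
1/(W + y) = 1/(-6708 - 2*I*√33259)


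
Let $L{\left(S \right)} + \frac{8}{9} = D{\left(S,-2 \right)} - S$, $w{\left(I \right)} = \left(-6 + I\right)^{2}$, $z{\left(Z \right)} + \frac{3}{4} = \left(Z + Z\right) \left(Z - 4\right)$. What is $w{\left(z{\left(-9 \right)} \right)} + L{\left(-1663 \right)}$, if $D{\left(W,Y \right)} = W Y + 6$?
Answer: $\frac{8155681}{144} \approx 56637.0$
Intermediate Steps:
$z{\left(Z \right)} = - \frac{3}{4} + 2 Z \left(-4 + Z\right)$ ($z{\left(Z \right)} = - \frac{3}{4} + \left(Z + Z\right) \left(Z - 4\right) = - \frac{3}{4} + 2 Z \left(-4 + Z\right)$)
$D{\left(W,Y \right)} = 6 + W Y$
$L{\left(S \right)} = \frac{46}{9} - 3 S$ ($L{\left(S \right)} = - \frac{8}{9} - \left(-6 + S - S \left(-2\right)\right) = - \frac{8}{9} - \left(-6 + 3 S\right) = \frac{46}{9} - 3 S$)
$w{\left(z{\left(-9 \right)} \right)} + L{\left(-1663 \right)} = \left(-6 - \left(- \frac{285}{4} - 162\right)\right)^{2} + \left(\frac{46}{9} - -4989\right) = \left(-6 + \left(- \frac{3}{4} + 72 + 2 \cdot 81\right)\right)^{2} + \left(\frac{46}{9} + 4989\right) = \left(-6 + \left(- \frac{3}{4} + 72 + 162\right)\right)^{2} + \frac{44947}{9} = \left(-6 + \frac{933}{4}\right)^{2} + \frac{44947}{9} = \left(\frac{909}{4}\right)^{2} + \frac{44947}{9} = \frac{826281}{16} + \frac{44947}{9} = \frac{8155681}{144}$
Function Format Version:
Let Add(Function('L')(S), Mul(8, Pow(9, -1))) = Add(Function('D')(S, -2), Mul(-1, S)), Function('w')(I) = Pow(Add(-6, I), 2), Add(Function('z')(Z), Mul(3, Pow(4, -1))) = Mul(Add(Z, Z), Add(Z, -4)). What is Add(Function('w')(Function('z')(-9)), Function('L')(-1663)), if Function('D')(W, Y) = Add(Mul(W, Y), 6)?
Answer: Rational(8155681, 144) ≈ 56637.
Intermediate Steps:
Function('z')(Z) = Add(Rational(-3, 4), Mul(2, Z, Add(-4, Z))) (Function('z')(Z) = Add(Rational(-3, 4), Mul(Add(Z, Z), Add(Z, -4))) = Add(Rational(-3, 4), Mul(Mul(2, Z), Add(-4, Z))) = Add(Rational(-3, 4), Mul(2, Z, Add(-4, Z))))
Function('D')(W, Y) = Add(6, Mul(W, Y))
Function('L')(S) = Add(Rational(46, 9), Mul(-3, S)) (Function('L')(S) = Add(Rational(-8, 9), Add(Add(6, Mul(S, -2)), Mul(-1, S))) = Add(Rational(-8, 9), Add(Add(6, Mul(-2, S)), Mul(-1, S))) = Add(Rational(-8, 9), Add(6, Mul(-3, S))) = Add(Rational(46, 9), Mul(-3, S)))
Add(Function('w')(Function('z')(-9)), Function('L')(-1663)) = Add(Pow(Add(-6, Add(Rational(-3, 4), Mul(-8, -9), Mul(2, Pow(-9, 2)))), 2), Add(Rational(46, 9), Mul(-3, -1663))) = Add(Pow(Add(-6, Add(Rational(-3, 4), 72, Mul(2, 81))), 2), Add(Rational(46, 9), 4989)) = Add(Pow(Add(-6, Add(Rational(-3, 4), 72, 162)), 2), Rational(44947, 9)) = Add(Pow(Add(-6, Rational(933, 4)), 2), Rational(44947, 9)) = Add(Pow(Rational(909, 4), 2), Rational(44947, 9)) = Add(Rational(826281, 16), Rational(44947, 9)) = Rational(8155681, 144)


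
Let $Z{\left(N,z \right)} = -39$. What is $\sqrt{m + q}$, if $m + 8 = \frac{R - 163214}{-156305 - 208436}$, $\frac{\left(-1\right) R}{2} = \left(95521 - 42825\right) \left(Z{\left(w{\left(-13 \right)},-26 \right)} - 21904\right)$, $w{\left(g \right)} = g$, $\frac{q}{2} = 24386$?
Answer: $\frac{\sqrt{33395980951298}}{28057} \approx 205.97$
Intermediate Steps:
$q = 48772$ ($q = 2 \cdot 24386 = 48772$)
$R = 2312616656$ ($R = - 2 \left(95521 - 42825\right) \left(-39 - 21904\right) = - 2 \cdot 52696 \left(-21943\right) = \left(-2\right) \left(-1156308328\right) = 2312616656$)
$m = - \frac{178105490}{28057}$ ($m = -8 + \frac{2312616656 - 163214}{-156305 - 208436} = -8 + \frac{2312453442}{-364741} = -8 + 2312453442 \left(- \frac{1}{364741}\right) = -8 - \frac{177881034}{28057} = - \frac{178105490}{28057} \approx -6348.0$)
$\sqrt{m + q} = \sqrt{- \frac{178105490}{28057} + 48772} = \sqrt{\frac{1190290514}{28057}} = \frac{\sqrt{33395980951298}}{28057}$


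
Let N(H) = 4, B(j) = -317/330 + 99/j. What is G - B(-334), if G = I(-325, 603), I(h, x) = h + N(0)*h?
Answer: -44742238/27555 ≈ -1623.7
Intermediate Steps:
B(j) = -317/330 + 99/j (B(j) = -317*1/330 + 99/j = -317/330 + 99/j)
I(h, x) = 5*h (I(h, x) = h + 4*h = 5*h)
G = -1625 (G = 5*(-325) = -1625)
G - B(-334) = -1625 - (-317/330 + 99/(-334)) = -1625 - (-317/330 + 99*(-1/334)) = -1625 - (-317/330 - 99/334) = -1625 - 1*(-34637/27555) = -1625 + 34637/27555 = -44742238/27555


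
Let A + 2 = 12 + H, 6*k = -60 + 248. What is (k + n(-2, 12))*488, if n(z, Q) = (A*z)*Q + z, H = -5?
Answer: -132736/3 ≈ -44245.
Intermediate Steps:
k = 94/3 (k = (-60 + 248)/6 = (⅙)*188 = 94/3 ≈ 31.333)
A = 5 (A = -2 + (12 - 5) = -2 + 7 = 5)
n(z, Q) = z + 5*Q*z (n(z, Q) = (5*z)*Q + z = 5*Q*z + z = z + 5*Q*z)
(k + n(-2, 12))*488 = (94/3 - 2*(1 + 5*12))*488 = (94/3 - 2*(1 + 60))*488 = (94/3 - 2*61)*488 = (94/3 - 122)*488 = -272/3*488 = -132736/3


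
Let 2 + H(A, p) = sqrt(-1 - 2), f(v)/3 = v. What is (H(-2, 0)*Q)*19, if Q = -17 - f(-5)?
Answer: 76 - 38*I*sqrt(3) ≈ 76.0 - 65.818*I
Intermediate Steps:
f(v) = 3*v
H(A, p) = -2 + I*sqrt(3) (H(A, p) = -2 + sqrt(-1 - 2) = -2 + sqrt(-3) = -2 + I*sqrt(3))
Q = -2 (Q = -17 - 3*(-5) = -17 - 1*(-15) = -17 + 15 = -2)
(H(-2, 0)*Q)*19 = ((-2 + I*sqrt(3))*(-2))*19 = (4 - 2*I*sqrt(3))*19 = 76 - 38*I*sqrt(3)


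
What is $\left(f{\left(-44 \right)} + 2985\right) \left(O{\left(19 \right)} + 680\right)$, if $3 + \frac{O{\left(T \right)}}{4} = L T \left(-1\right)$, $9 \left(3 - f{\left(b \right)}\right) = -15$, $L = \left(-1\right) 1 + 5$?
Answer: $\frac{3264716}{3} \approx 1.0882 \cdot 10^{6}$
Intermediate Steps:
$L = 4$ ($L = -1 + 5 = 4$)
$f{\left(b \right)} = \frac{14}{3}$ ($f{\left(b \right)} = 3 - - \frac{5}{3} = 3 + \frac{5}{3} = \frac{14}{3}$)
$O{\left(T \right)} = -12 - 16 T$ ($O{\left(T \right)} = -12 + 4 \cdot 4 T \left(-1\right) = -12 + 4 \left(- 4 T\right) = -12 - 16 T$)
$\left(f{\left(-44 \right)} + 2985\right) \left(O{\left(19 \right)} + 680\right) = \left(\frac{14}{3} + 2985\right) \left(\left(-12 - 304\right) + 680\right) = \frac{8969 \left(\left(-12 - 304\right) + 680\right)}{3} = \frac{8969 \left(-316 + 680\right)}{3} = \frac{8969}{3} \cdot 364 = \frac{3264716}{3}$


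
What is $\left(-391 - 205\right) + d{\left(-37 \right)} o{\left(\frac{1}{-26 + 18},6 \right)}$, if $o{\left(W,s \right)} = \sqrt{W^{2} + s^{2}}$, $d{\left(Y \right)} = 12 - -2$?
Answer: $-596 + \frac{7 \sqrt{2305}}{4} \approx -511.98$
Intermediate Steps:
$d{\left(Y \right)} = 14$ ($d{\left(Y \right)} = 12 + 2 = 14$)
$\left(-391 - 205\right) + d{\left(-37 \right)} o{\left(\frac{1}{-26 + 18},6 \right)} = \left(-391 - 205\right) + 14 \sqrt{\left(\frac{1}{-26 + 18}\right)^{2} + 6^{2}} = \left(-391 - 205\right) + 14 \sqrt{\left(\frac{1}{-8}\right)^{2} + 36} = -596 + 14 \sqrt{\left(- \frac{1}{8}\right)^{2} + 36} = -596 + 14 \sqrt{\frac{1}{64} + 36} = -596 + 14 \sqrt{\frac{2305}{64}} = -596 + 14 \frac{\sqrt{2305}}{8} = -596 + \frac{7 \sqrt{2305}}{4}$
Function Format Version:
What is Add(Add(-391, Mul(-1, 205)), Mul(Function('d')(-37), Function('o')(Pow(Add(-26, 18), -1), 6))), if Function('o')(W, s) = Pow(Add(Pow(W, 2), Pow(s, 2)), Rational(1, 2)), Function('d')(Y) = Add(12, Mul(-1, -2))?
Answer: Add(-596, Mul(Rational(7, 4), Pow(2305, Rational(1, 2)))) ≈ -511.98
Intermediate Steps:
Function('d')(Y) = 14 (Function('d')(Y) = Add(12, 2) = 14)
Add(Add(-391, Mul(-1, 205)), Mul(Function('d')(-37), Function('o')(Pow(Add(-26, 18), -1), 6))) = Add(Add(-391, Mul(-1, 205)), Mul(14, Pow(Add(Pow(Pow(Add(-26, 18), -1), 2), Pow(6, 2)), Rational(1, 2)))) = Add(Add(-391, -205), Mul(14, Pow(Add(Pow(Pow(-8, -1), 2), 36), Rational(1, 2)))) = Add(-596, Mul(14, Pow(Add(Pow(Rational(-1, 8), 2), 36), Rational(1, 2)))) = Add(-596, Mul(14, Pow(Add(Rational(1, 64), 36), Rational(1, 2)))) = Add(-596, Mul(14, Pow(Rational(2305, 64), Rational(1, 2)))) = Add(-596, Mul(14, Mul(Rational(1, 8), Pow(2305, Rational(1, 2))))) = Add(-596, Mul(Rational(7, 4), Pow(2305, Rational(1, 2))))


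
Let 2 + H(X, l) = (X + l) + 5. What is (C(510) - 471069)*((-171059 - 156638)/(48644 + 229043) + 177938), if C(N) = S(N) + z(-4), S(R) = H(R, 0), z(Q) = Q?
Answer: -23250718618587040/277687 ≈ -8.3730e+10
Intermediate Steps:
H(X, l) = 3 + X + l (H(X, l) = -2 + ((X + l) + 5) = -2 + (5 + X + l) = 3 + X + l)
S(R) = 3 + R (S(R) = 3 + R + 0 = 3 + R)
C(N) = -1 + N (C(N) = (3 + N) - 4 = -1 + N)
(C(510) - 471069)*((-171059 - 156638)/(48644 + 229043) + 177938) = ((-1 + 510) - 471069)*((-171059 - 156638)/(48644 + 229043) + 177938) = (509 - 471069)*(-327697/277687 + 177938) = -470560*(-327697*1/277687 + 177938) = -470560*(-327697/277687 + 177938) = -470560*49410741709/277687 = -23250718618587040/277687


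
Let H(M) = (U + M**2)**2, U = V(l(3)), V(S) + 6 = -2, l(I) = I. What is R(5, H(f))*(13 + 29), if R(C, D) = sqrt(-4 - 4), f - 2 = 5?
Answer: 84*I*sqrt(2) ≈ 118.79*I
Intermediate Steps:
f = 7 (f = 2 + 5 = 7)
V(S) = -8 (V(S) = -6 - 2 = -8)
U = -8
H(M) = (-8 + M**2)**2
R(C, D) = 2*I*sqrt(2) (R(C, D) = sqrt(-8) = 2*I*sqrt(2))
R(5, H(f))*(13 + 29) = (2*I*sqrt(2))*(13 + 29) = (2*I*sqrt(2))*42 = 84*I*sqrt(2)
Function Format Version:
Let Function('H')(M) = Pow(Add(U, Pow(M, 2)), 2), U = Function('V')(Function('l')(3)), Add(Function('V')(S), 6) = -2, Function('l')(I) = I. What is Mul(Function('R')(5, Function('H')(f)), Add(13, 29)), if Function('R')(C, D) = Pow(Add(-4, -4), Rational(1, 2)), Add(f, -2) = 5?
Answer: Mul(84, I, Pow(2, Rational(1, 2))) ≈ Mul(118.79, I)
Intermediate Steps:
f = 7 (f = Add(2, 5) = 7)
Function('V')(S) = -8 (Function('V')(S) = Add(-6, -2) = -8)
U = -8
Function('H')(M) = Pow(Add(-8, Pow(M, 2)), 2)
Function('R')(C, D) = Mul(2, I, Pow(2, Rational(1, 2))) (Function('R')(C, D) = Pow(-8, Rational(1, 2)) = Mul(2, I, Pow(2, Rational(1, 2))))
Mul(Function('R')(5, Function('H')(f)), Add(13, 29)) = Mul(Mul(2, I, Pow(2, Rational(1, 2))), Add(13, 29)) = Mul(Mul(2, I, Pow(2, Rational(1, 2))), 42) = Mul(84, I, Pow(2, Rational(1, 2)))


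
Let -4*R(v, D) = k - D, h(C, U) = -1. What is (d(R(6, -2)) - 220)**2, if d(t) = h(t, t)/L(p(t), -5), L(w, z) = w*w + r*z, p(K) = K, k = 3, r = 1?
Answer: 146023056/3025 ≈ 48272.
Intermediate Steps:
R(v, D) = -3/4 + D/4 (R(v, D) = -(3 - D)/4 = -3/4 + D/4)
L(w, z) = z + w**2 (L(w, z) = w*w + 1*z = w**2 + z = z + w**2)
d(t) = -1/(-5 + t**2)
(d(R(6, -2)) - 220)**2 = (-1/(-5 + (-3/4 + (1/4)*(-2))**2) - 220)**2 = (-1/(-5 + (-3/4 - 1/2)**2) - 220)**2 = (-1/(-5 + (-5/4)**2) - 220)**2 = (-1/(-5 + 25/16) - 220)**2 = (-1/(-55/16) - 220)**2 = (-1*(-16/55) - 220)**2 = (16/55 - 220)**2 = (-12084/55)**2 = 146023056/3025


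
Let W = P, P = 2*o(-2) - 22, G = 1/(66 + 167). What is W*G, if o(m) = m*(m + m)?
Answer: -6/233 ≈ -0.025751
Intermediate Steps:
G = 1/233 ≈ 0.0042918
o(m) = 2*m**2 (o(m) = m*(2*m) = 2*m**2)
P = -6 (P = 2*(2*(-2)**2) - 22 = 2*(2*4) - 22 = 2*8 - 22 = 16 - 22 = -6)
W = -6
W*G = -6*1/233 = -6/233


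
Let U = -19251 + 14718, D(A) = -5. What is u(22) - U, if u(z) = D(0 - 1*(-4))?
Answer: 4528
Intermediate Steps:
u(z) = -5
U = -4533
u(22) - U = -5 - 1*(-4533) = -5 + 4533 = 4528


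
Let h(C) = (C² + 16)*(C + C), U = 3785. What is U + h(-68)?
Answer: -627255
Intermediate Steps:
h(C) = 2*C*(16 + C²) (h(C) = (16 + C²)*(2*C) = 2*C*(16 + C²))
U + h(-68) = 3785 + 2*(-68)*(16 + (-68)²) = 3785 + 2*(-68)*(16 + 4624) = 3785 + 2*(-68)*4640 = 3785 - 631040 = -627255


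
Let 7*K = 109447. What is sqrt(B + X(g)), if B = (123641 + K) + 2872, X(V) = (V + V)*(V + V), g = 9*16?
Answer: sqrt(11029522)/7 ≈ 474.44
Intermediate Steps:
K = 109447/7 (K = (1/7)*109447 = 109447/7 ≈ 15635.)
g = 144
X(V) = 4*V**2 (X(V) = (2*V)*(2*V) = 4*V**2)
B = 995038/7 (B = (123641 + 109447/7) + 2872 = 974934/7 + 2872 = 995038/7 ≈ 1.4215e+5)
sqrt(B + X(g)) = sqrt(995038/7 + 4*144**2) = sqrt(995038/7 + 4*20736) = sqrt(995038/7 + 82944) = sqrt(1575646/7) = sqrt(11029522)/7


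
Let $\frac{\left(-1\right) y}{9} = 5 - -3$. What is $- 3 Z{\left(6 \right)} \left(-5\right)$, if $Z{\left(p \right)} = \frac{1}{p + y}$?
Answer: $- \frac{5}{22} \approx -0.22727$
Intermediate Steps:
$y = -72$ ($y = - 9 \left(5 - -3\right) = - 9 \left(5 + 3\right) = \left(-9\right) 8 = -72$)
$Z{\left(p \right)} = \frac{1}{-72 + p}$ ($Z{\left(p \right)} = \frac{1}{p - 72} = \frac{1}{-72 + p}$)
$- 3 Z{\left(6 \right)} \left(-5\right) = - \frac{3}{-72 + 6} \left(-5\right) = - \frac{3}{-66} \left(-5\right) = \left(-3\right) \left(- \frac{1}{66}\right) \left(-5\right) = \frac{1}{22} \left(-5\right) = - \frac{5}{22}$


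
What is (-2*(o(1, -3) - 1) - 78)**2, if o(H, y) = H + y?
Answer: 5184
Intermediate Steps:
(-2*(o(1, -3) - 1) - 78)**2 = (-2*((1 - 3) - 1) - 78)**2 = (-2*(-2 - 1) - 78)**2 = (-2*(-3) - 78)**2 = (6 - 78)**2 = (-72)**2 = 5184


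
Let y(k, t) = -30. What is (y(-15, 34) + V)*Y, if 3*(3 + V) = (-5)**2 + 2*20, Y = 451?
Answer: -15334/3 ≈ -5111.3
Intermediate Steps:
V = 56/3 (V = -3 + ((-5)**2 + 2*20)/3 = -3 + (25 + 40)/3 = -3 + (1/3)*65 = -3 + 65/3 = 56/3 ≈ 18.667)
(y(-15, 34) + V)*Y = (-30 + 56/3)*451 = -34/3*451 = -15334/3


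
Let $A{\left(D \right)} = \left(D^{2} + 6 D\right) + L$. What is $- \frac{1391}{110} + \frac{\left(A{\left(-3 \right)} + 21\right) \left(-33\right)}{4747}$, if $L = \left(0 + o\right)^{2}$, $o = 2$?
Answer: $- \frac{6661157}{522170} \approx -12.757$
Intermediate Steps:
$L = 4$ ($L = \left(0 + 2\right)^{2} = 2^{2} = 4$)
$A{\left(D \right)} = 4 + D^{2} + 6 D$ ($A{\left(D \right)} = \left(D^{2} + 6 D\right) + 4 = 4 + D^{2} + 6 D$)
$- \frac{1391}{110} + \frac{\left(A{\left(-3 \right)} + 21\right) \left(-33\right)}{4747} = - \frac{1391}{110} + \frac{\left(\left(4 + \left(-3\right)^{2} + 6 \left(-3\right)\right) + 21\right) \left(-33\right)}{4747} = \left(-1391\right) \frac{1}{110} + \left(\left(4 + 9 - 18\right) + 21\right) \left(-33\right) \frac{1}{4747} = - \frac{1391}{110} + \left(-5 + 21\right) \left(-33\right) \frac{1}{4747} = - \frac{1391}{110} + 16 \left(-33\right) \frac{1}{4747} = - \frac{1391}{110} - \frac{528}{4747} = - \frac{6661157}{522170}$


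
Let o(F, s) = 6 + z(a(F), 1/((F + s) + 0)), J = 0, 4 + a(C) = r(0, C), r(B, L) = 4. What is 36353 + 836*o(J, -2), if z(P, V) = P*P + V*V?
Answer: 41578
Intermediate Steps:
a(C) = 0 (a(C) = -4 + 4 = 0)
z(P, V) = P² + V²
o(F, s) = 6 + (F + s)⁻² (o(F, s) = 6 + (0² + (1/((F + s) + 0))²) = 6 + (0 + (1/(F + s))²) = 6 + (0 + (F + s)⁻²) = 6 + (F + s)⁻²)
36353 + 836*o(J, -2) = 36353 + 836*(6 + (0 - 2)⁻²) = 36353 + 836*(6 + (-2)⁻²) = 36353 + 836*(6 + ¼) = 36353 + 836*(25/4) = 36353 + 5225 = 41578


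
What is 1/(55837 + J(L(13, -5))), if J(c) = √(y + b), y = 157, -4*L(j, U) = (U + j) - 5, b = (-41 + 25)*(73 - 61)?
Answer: 55837/3117770604 - I*√35/3117770604 ≈ 1.7909e-5 - 1.8975e-9*I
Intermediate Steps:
b = -192 (b = -16*12 = -192)
L(j, U) = 5/4 - U/4 - j/4 (L(j, U) = -((U + j) - 5)/4 = -(-5 + U + j)/4 = 5/4 - U/4 - j/4)
J(c) = I*√35 (J(c) = √(157 - 192) = √(-35) = I*√35)
1/(55837 + J(L(13, -5))) = 1/(55837 + I*√35)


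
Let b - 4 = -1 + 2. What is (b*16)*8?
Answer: 640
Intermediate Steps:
b = 5 (b = 4 + (-1 + 2) = 4 + 1 = 5)
(b*16)*8 = (5*16)*8 = 80*8 = 640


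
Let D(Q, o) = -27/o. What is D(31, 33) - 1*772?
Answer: -8501/11 ≈ -772.82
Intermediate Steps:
D(31, 33) - 1*772 = -27/33 - 1*772 = -27*1/33 - 772 = -9/11 - 772 = -8501/11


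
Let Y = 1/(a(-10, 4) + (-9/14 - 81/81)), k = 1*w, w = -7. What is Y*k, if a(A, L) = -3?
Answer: 98/65 ≈ 1.5077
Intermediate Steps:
k = -7 (k = 1*(-7) = -7)
Y = -14/65 (Y = 1/(-3 + (-9/14 - 81/81)) = 1/(-3 + (-9*1/14 - 81*1/81)) = 1/(-3 + (-9/14 - 1)) = 1/(-3 - 23/14) = 1/(-65/14) = -14/65 ≈ -0.21538)
Y*k = -14/65*(-7) = 98/65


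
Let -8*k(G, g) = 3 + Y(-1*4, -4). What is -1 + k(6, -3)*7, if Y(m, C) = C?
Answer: -⅛ ≈ -0.12500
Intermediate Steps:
k(G, g) = ⅛ (k(G, g) = -(3 - 4)/8 = -⅛*(-1) = ⅛)
-1 + k(6, -3)*7 = -1 + (⅛)*7 = -1 + 7/8 = -⅛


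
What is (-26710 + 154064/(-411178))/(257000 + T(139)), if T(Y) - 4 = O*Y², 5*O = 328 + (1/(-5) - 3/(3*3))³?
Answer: -46333343435625/2643401392130086 ≈ -0.017528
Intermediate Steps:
O = 1106488/16875 (O = (328 + (1/(-5) - 3/(3*3))³)/5 = (328 + (1*(-⅕) - 3/9)³)/5 = (328 + (-⅕ - 3*⅑)³)/5 = (328 + (-⅕ - ⅓)³)/5 = (328 + (-8/15)³)/5 = (328 - 512/3375)/5 = (⅕)*(1106488/3375) = 1106488/16875 ≈ 65.570)
T(Y) = 4 + 1106488*Y²/16875
(-26710 + 154064/(-411178))/(257000 + T(139)) = (-26710 + 154064/(-411178))/(257000 + (4 + (1106488/16875)*139²)) = (-26710 + 154064*(-1/411178))/(257000 + (4 + (1106488/16875)*19321)) = (-26710 - 77032/205589)/(257000 + (4 + 21378454648/16875)) = -5491359222/(205589*(257000 + 21378522148/16875)) = -5491359222/(205589*25715397148/16875) = -5491359222/205589*16875/25715397148 = -46333343435625/2643401392130086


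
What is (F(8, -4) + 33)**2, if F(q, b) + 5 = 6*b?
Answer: 16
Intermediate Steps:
F(q, b) = -5 + 6*b
(F(8, -4) + 33)**2 = ((-5 + 6*(-4)) + 33)**2 = ((-5 - 24) + 33)**2 = (-29 + 33)**2 = 4**2 = 16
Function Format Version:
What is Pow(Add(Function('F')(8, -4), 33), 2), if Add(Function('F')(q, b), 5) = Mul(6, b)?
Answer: 16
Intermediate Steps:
Function('F')(q, b) = Add(-5, Mul(6, b))
Pow(Add(Function('F')(8, -4), 33), 2) = Pow(Add(Add(-5, Mul(6, -4)), 33), 2) = Pow(Add(Add(-5, -24), 33), 2) = Pow(Add(-29, 33), 2) = Pow(4, 2) = 16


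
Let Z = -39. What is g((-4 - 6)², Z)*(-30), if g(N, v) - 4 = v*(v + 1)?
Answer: -44580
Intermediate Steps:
g(N, v) = 4 + v*(1 + v) (g(N, v) = 4 + v*(v + 1) = 4 + v*(1 + v))
g((-4 - 6)², Z)*(-30) = (4 - 39 + (-39)²)*(-30) = (4 - 39 + 1521)*(-30) = 1486*(-30) = -44580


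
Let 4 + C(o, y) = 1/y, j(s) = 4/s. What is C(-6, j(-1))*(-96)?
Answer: 408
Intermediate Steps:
C(o, y) = -4 + 1/y
C(-6, j(-1))*(-96) = (-4 + 1/(4/(-1)))*(-96) = (-4 + 1/(4*(-1)))*(-96) = (-4 + 1/(-4))*(-96) = (-4 - ¼)*(-96) = -17/4*(-96) = 408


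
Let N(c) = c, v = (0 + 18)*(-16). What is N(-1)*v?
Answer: 288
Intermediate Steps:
v = -288 (v = 18*(-16) = -288)
N(-1)*v = -1*(-288) = 288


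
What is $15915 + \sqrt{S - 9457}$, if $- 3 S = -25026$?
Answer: $15915 + i \sqrt{1115} \approx 15915.0 + 33.392 i$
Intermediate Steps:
$S = 8342$ ($S = \left(- \frac{1}{3}\right) \left(-25026\right) = 8342$)
$15915 + \sqrt{S - 9457} = 15915 + \sqrt{8342 - 9457} = 15915 + \sqrt{-1115} = 15915 + i \sqrt{1115}$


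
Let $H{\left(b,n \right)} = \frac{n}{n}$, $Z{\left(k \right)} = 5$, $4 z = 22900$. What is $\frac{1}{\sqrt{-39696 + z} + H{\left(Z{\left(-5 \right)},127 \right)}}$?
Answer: $\frac{1}{33972} - \frac{i \sqrt{33971}}{33972} \approx 2.9436 \cdot 10^{-5} - 0.0054254 i$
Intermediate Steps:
$z = 5725$ ($z = \frac{1}{4} \cdot 22900 = 5725$)
$H{\left(b,n \right)} = 1$
$\frac{1}{\sqrt{-39696 + z} + H{\left(Z{\left(-5 \right)},127 \right)}} = \frac{1}{\sqrt{-39696 + 5725} + 1} = \frac{1}{\sqrt{-33971} + 1} = \frac{1}{i \sqrt{33971} + 1} = \frac{1}{1 + i \sqrt{33971}}$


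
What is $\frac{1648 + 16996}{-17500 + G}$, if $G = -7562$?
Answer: $- \frac{9322}{12531} \approx -0.74392$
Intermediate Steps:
$\frac{1648 + 16996}{-17500 + G} = \frac{1648 + 16996}{-17500 - 7562} = \frac{18644}{-25062} = 18644 \left(- \frac{1}{25062}\right) = - \frac{9322}{12531}$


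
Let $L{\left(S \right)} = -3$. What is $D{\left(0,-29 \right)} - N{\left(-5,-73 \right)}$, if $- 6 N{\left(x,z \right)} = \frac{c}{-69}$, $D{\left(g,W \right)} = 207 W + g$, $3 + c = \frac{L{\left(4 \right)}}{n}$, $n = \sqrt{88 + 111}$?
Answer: $- \frac{828413}{138} + \frac{\sqrt{199}}{27462} \approx -6003.0$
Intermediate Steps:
$n = \sqrt{199} \approx 14.107$
$c = -3 - \frac{3 \sqrt{199}}{199}$ ($c = -3 - \frac{3}{\sqrt{199}} = -3 - 3 \frac{\sqrt{199}}{199} = -3 - \frac{3 \sqrt{199}}{199} \approx -3.2127$)
$D{\left(g,W \right)} = g + 207 W$
$N{\left(x,z \right)} = - \frac{1}{138} - \frac{\sqrt{199}}{27462}$ ($N{\left(x,z \right)} = - \frac{\left(-3 - \frac{3 \sqrt{199}}{199}\right) \frac{1}{-69}}{6} = - \frac{\left(-3 - \frac{3 \sqrt{199}}{199}\right) \left(- \frac{1}{69}\right)}{6} = - \frac{\frac{1}{23} + \frac{\sqrt{199}}{4577}}{6} = - \frac{1}{138} - \frac{\sqrt{199}}{27462}$)
$D{\left(0,-29 \right)} - N{\left(-5,-73 \right)} = \left(0 + 207 \left(-29\right)\right) - \left(- \frac{1}{138} - \frac{\sqrt{199}}{27462}\right) = \left(0 - 6003\right) + \left(\frac{1}{138} + \frac{\sqrt{199}}{27462}\right) = -6003 + \left(\frac{1}{138} + \frac{\sqrt{199}}{27462}\right) = - \frac{828413}{138} + \frac{\sqrt{199}}{27462}$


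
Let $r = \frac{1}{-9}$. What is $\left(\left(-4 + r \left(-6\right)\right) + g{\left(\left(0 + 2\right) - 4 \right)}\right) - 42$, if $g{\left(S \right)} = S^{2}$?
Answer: $- \frac{124}{3} \approx -41.333$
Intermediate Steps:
$r = - \frac{1}{9} \approx -0.11111$
$\left(\left(-4 + r \left(-6\right)\right) + g{\left(\left(0 + 2\right) - 4 \right)}\right) - 42 = \left(\left(-4 - - \frac{2}{3}\right) + \left(\left(0 + 2\right) - 4\right)^{2}\right) - 42 = \left(\left(-4 + \frac{2}{3}\right) + \left(2 - 4\right)^{2}\right) - 42 = \left(- \frac{10}{3} + \left(-2\right)^{2}\right) - 42 = \left(- \frac{10}{3} + 4\right) - 42 = \frac{2}{3} - 42 = - \frac{124}{3}$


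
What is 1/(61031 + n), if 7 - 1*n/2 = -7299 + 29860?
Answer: 1/15923 ≈ 6.2802e-5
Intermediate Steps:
n = -45108 (n = 14 - 2*(-7299 + 29860) = 14 - 2*22561 = 14 - 45122 = -45108)
1/(61031 + n) = 1/(61031 - 45108) = 1/15923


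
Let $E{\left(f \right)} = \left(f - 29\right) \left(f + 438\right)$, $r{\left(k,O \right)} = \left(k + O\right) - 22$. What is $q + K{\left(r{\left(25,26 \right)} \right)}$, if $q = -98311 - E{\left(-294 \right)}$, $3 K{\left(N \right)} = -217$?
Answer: $- \frac{155614}{3} \approx -51871.0$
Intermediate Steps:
$r{\left(k,O \right)} = -22 + O + k$ ($r{\left(k,O \right)} = \left(O + k\right) - 22 = -22 + O + k$)
$K{\left(N \right)} = - \frac{217}{3}$ ($K{\left(N \right)} = \frac{1}{3} \left(-217\right) = - \frac{217}{3}$)
$E{\left(f \right)} = \left(-29 + f\right) \left(438 + f\right)$
$q = -51799$ ($q = -98311 - \left(-12702 + \left(-294\right)^{2} + 409 \left(-294\right)\right) = -98311 - \left(-12702 + 86436 - 120246\right) = -98311 - -46512 = -98311 + 46512 = -51799$)
$q + K{\left(r{\left(25,26 \right)} \right)} = -51799 - \frac{217}{3} = - \frac{155614}{3}$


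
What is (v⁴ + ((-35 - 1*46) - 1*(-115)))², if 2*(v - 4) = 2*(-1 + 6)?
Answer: 43494025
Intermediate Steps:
v = 9 (v = 4 + (2*(-1 + 6))/2 = 4 + (2*5)/2 = 4 + (½)*10 = 4 + 5 = 9)
(v⁴ + ((-35 - 1*46) - 1*(-115)))² = (9⁴ + ((-35 - 1*46) - 1*(-115)))² = (6561 + ((-35 - 46) + 115))² = (6561 + (-81 + 115))² = (6561 + 34)² = 6595² = 43494025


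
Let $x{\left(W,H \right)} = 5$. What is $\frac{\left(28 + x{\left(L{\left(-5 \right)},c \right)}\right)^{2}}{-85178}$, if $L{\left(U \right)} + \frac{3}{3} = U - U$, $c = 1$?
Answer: $- \frac{1089}{85178} \approx -0.012785$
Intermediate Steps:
$L{\left(U \right)} = -1$ ($L{\left(U \right)} = -1 + \left(U - U\right) = -1 + 0 = -1$)
$\frac{\left(28 + x{\left(L{\left(-5 \right)},c \right)}\right)^{2}}{-85178} = \frac{\left(28 + 5\right)^{2}}{-85178} = 33^{2} \left(- \frac{1}{85178}\right) = 1089 \left(- \frac{1}{85178}\right) = - \frac{1089}{85178}$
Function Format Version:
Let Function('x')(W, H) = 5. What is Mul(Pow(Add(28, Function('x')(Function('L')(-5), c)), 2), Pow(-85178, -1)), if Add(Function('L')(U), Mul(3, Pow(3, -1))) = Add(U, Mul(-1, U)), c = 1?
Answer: Rational(-1089, 85178) ≈ -0.012785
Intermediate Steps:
Function('L')(U) = -1 (Function('L')(U) = Add(-1, Add(U, Mul(-1, U))) = Add(-1, 0) = -1)
Mul(Pow(Add(28, Function('x')(Function('L')(-5), c)), 2), Pow(-85178, -1)) = Mul(Pow(Add(28, 5), 2), Pow(-85178, -1)) = Mul(Pow(33, 2), Rational(-1, 85178)) = Mul(1089, Rational(-1, 85178)) = Rational(-1089, 85178)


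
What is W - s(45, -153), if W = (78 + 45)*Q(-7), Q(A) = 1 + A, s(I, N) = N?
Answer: -585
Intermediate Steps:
W = -738 (W = (78 + 45)*(1 - 7) = 123*(-6) = -738)
W - s(45, -153) = -738 - 1*(-153) = -738 + 153 = -585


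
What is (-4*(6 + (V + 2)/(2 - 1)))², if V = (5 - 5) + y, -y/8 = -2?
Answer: 9216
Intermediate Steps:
y = 16 (y = -8*(-2) = 16)
V = 16 (V = (5 - 5) + 16 = 0 + 16 = 16)
(-4*(6 + (V + 2)/(2 - 1)))² = (-4*(6 + (16 + 2)/(2 - 1)))² = (-4*(6 + 18/1))² = (-4*(6 + 18*1))² = (-4*(6 + 18))² = (-4*24)² = (-96)² = 9216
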